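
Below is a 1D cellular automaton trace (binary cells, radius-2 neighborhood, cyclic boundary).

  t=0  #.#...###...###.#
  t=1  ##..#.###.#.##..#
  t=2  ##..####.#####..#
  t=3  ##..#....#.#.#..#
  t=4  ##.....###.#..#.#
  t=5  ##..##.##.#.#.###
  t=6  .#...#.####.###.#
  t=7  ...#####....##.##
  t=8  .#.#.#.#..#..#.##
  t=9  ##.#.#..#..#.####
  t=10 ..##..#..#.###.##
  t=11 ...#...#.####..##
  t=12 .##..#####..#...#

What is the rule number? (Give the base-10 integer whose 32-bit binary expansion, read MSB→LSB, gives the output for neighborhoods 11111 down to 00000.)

  [31] ##### => #  t=2,i=11
  [30] ####. => .  t=2,i=6
  [29] ###.# => .  t=0,i=14
  [28] ###.. => #  t=0,i=8
  [27] ##.## => .  t=0,i=15
  [26] ##.#. => #  t=0,i=1
  [25] ##..# => .  t=1,i=2
  [24] ##... => .  t=0,i=9
  [23] #.### => #  t=1,i=6
  [22] #.##. => #  t=0,i=16
  [21] #.#.# => #  t=1,i=10
  [20] #.#.. => .  t=0,i=2
  [19] #..## => .  t=1,i=15
  [18] #..#. => .  t=1,i=3
  [17] #...# => #  t=0,i=4
  [16] #.... => .  t=3,i=6
  [15] .#### => .  t=2,i=5
  [14] .###. => #  t=0,i=7
  [13] .##.# => #  t=0,i=0
  [12] .##.. => #  t=1,i=13
  [11] .#.## => #  t=1,i=5
  [10] .#.#. => .  t=3,i=10
  [9] .#..# => #  t=3,i=14
  [8] .#... => .  t=0,i=3
  [7] ..### => #  t=0,i=6
  [6] ..##. => .  t=5,i=4
  [5] ..#.# => #  t=1,i=4
  [4] ..#.. => .  t=3,i=4
  [3] ...## => .  t=0,i=5
  [2] ...#. => #  t=3,i=8
  [1] ....# => #  t=3,i=7
  [0] ..... => #  t=4,i=4
  bits 10010100111000100111101010100111 = 2497870503

2497870503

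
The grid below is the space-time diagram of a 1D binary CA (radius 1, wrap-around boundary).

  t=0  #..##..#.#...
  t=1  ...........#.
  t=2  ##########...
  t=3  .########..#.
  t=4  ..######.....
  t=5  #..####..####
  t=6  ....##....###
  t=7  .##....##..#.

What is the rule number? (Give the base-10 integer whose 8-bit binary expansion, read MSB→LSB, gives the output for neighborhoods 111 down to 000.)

  ### -> #   bit 7 = 1  t=2,i=1
  ##. -> .   bit 6 = 0  t=0,i=4
  #.# -> .   bit 5 = 0  t=0,i=8
  #.. -> .   bit 4 = 0  t=0,i=1
  .## -> .   bit 3 = 0  t=0,i=3
  .#. -> .   bit 2 = 0  t=0,i=0
  ..# -> .   bit 1 = 0  t=0,i=2
  ... -> #   bit 0 = 1  t=0,i=11
  bits 10000001 = 129

129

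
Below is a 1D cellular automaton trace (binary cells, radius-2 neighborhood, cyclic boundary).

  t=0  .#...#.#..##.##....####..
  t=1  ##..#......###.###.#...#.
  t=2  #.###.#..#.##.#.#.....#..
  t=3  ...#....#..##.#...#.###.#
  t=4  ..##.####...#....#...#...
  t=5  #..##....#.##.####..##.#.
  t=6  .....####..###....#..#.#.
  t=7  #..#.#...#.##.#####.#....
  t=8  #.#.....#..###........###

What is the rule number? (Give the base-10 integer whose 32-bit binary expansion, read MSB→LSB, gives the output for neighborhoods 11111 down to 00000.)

191193238

  [31] ##### => .  t=7,i=16
  [30] ####. => .  t=0,i=21
  [29] ###.# => .  t=1,i=13
  [28] ###.. => .  t=0,i=22
  [27] ##.## => #  t=0,i=12
  [26] ##.#. => .  t=1,i=18
  [25] ##..# => #  t=1,i=2
  [24] ##... => #  t=0,i=15
  [23] #.### => .  t=1,i=15
  [22] #.##. => #  t=0,i=13
  [21] #.#.# => #  t=2,i=14
  [20] #.#.. => .  t=0,i=7
  [19] #..## => .  t=0,i=9
  [18] #..#. => #  t=1,i=3
  [17] #...# => .  t=0,i=3
  [16] #.... => #  t=0,i=16
  [15] .#### => .  t=0,i=20
  [14] .###. => #  t=1,i=12
  [13] .##.# => #  t=0,i=11
  [12] .##.. => .  t=0,i=14
  [11] .#.## => .  t=1,i=24
  [10] .#.#. => .  t=0,i=6
  [9] .#..# => .  t=0,i=8
  [8] .#... => .  t=0,i=2
  [7] ..### => #  t=0,i=19
  [6] ..##. => .  t=0,i=10
  [5] ..#.# => .  t=0,i=5
  [4] ..#.. => #  t=0,i=1
  [3] ...## => .  t=0,i=18
  [2] ...#. => #  t=0,i=0
  [1] ....# => #  t=0,i=17
  [0] ..... => .  t=1,i=7
  bits 00001011011001010110000010010110 = 191193238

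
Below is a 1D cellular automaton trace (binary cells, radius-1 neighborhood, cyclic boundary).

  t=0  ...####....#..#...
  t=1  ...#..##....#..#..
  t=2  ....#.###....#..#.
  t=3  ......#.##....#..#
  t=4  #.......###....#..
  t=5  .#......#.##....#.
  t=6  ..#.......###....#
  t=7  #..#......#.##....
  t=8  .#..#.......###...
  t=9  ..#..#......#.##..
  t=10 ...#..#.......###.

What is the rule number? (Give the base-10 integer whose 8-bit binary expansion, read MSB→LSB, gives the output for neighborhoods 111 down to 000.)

  [7] ### => .  t=0,i=4
  [6] ##. => #  t=0,i=6
  [5] #.# => .  t=2,i=5
  [4] #.. => #  t=0,i=7
  [3] .## => #  t=0,i=3
  [2] .#. => .  t=0,i=11
  [1] ..# => .  t=0,i=2
  [0] ... => .  t=0,i=0
  bits 01011000 = 88

88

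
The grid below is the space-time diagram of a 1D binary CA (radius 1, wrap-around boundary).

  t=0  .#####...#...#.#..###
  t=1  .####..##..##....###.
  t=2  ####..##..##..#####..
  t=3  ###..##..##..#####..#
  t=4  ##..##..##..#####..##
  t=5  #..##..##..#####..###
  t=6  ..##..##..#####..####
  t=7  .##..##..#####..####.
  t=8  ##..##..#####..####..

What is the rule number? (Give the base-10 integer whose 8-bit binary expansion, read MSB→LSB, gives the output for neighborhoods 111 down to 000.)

  nb ###: next=#  (t=0,i=2, bit7=1)
  nb ##.: next=.  (t=0,i=5, bit6=0)
  nb #.#: next=.  (t=0,i=0, bit5=0)
  nb #..: next=.  (t=0,i=6, bit4=0)
  nb .##: next=#  (t=0,i=1, bit3=1)
  nb .#.: next=.  (t=0,i=9, bit2=0)
  nb ..#: next=#  (t=0,i=8, bit1=1)
  nb ...: next=#  (t=0,i=7, bit0=1)
  bits 10001011 = 139

139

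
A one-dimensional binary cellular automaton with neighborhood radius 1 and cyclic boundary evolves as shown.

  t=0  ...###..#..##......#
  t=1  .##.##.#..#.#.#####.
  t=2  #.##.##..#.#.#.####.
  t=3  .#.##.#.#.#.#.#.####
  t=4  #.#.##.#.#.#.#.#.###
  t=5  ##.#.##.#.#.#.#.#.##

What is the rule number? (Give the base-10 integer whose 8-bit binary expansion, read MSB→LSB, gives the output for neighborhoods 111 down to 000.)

  ###|#  b7=1 t=0,i=4
  ##.|#  b6=1 t=0,i=5
  #.#|#  b5=1 t=1,i=3
  #..|.  b4=0 t=0,i=0
  .##|.  b3=0 t=0,i=3
  .#.|.  b2=0 t=0,i=8
  ..#|#  b1=1 t=0,i=2
  ...|#  b0=1 t=0,i=1
  bits 11100011 = 227

227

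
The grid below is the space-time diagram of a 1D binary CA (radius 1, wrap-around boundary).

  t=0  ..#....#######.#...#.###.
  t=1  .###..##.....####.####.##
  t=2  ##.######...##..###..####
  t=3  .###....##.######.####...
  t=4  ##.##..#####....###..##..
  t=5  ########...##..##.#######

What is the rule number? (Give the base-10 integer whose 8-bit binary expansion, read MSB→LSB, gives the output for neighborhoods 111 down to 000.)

  ###|.  b7=0 t=0,i=8
  ##.|#  b6=1 t=0,i=13
  #.#|#  b5=1 t=0,i=14
  #..|#  b4=1 t=0,i=3
  .##|#  b3=1 t=0,i=7
  .#.|#  b2=1 t=0,i=2
  ..#|#  b1=1 t=0,i=1
  ...|.  b0=0 t=0,i=0
  bits 01111110 = 126

126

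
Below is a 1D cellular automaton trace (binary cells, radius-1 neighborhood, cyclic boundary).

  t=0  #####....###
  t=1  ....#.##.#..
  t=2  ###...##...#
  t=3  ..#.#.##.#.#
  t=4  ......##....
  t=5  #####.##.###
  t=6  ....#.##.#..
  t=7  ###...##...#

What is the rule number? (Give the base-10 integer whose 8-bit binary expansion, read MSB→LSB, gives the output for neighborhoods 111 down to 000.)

73

  [7] ### => .  t=0,i=0
  [6] ##. => #  t=0,i=4
  [5] #.# => .  t=1,i=5
  [4] #.. => .  t=0,i=5
  [3] .## => #  t=0,i=9
  [2] .#. => .  t=1,i=4
  [1] ..# => .  t=0,i=8
  [0] ... => #  t=0,i=6
  bits 01001001 = 73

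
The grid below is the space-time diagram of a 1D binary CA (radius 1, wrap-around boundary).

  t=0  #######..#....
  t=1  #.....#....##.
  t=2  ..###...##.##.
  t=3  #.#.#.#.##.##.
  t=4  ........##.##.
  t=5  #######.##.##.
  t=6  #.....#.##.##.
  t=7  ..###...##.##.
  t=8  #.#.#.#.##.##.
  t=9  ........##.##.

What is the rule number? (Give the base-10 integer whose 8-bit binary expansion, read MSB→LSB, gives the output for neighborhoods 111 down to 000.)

73

  ### -> .   bit 7 = 0  t=0,i=1
  ##. -> #   bit 6 = 1  t=0,i=6
  #.# -> .   bit 5 = 0  t=1,i=13
  #.. -> .   bit 4 = 0  t=0,i=7
  .## -> #   bit 3 = 1  t=0,i=0
  .#. -> .   bit 2 = 0  t=0,i=9
  ..# -> .   bit 1 = 0  t=0,i=8
  ... -> #   bit 0 = 1  t=0,i=11
  bits 01001001 = 73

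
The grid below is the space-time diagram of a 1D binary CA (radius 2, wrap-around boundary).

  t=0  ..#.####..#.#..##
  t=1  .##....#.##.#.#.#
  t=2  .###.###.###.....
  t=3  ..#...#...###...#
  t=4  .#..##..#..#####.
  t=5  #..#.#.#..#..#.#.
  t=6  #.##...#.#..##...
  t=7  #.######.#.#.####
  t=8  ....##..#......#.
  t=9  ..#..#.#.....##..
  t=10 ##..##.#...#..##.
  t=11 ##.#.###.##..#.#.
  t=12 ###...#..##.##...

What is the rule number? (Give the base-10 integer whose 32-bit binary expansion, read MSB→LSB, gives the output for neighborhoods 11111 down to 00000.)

  ##### -> #   bit 31 = 1  t=4,i=13
  ####. -> .   bit 30 = 0  t=0,i=6
  ###.# -> .   bit 29 = 0  t=2,i=3
  ###.. -> #   bit 28 = 1  t=0,i=7
  ##.## -> .   bit 27 = 0  t=2,i=4
  ##.#. -> #   bit 26 = 1  t=1,i=11
  ##..# -> .   bit 25 = 0  t=0,i=0
  ##... -> #   bit 24 = 1  t=1,i=3
  #.### -> .   bit 23 = 0  t=0,i=4
  #.##. -> #   bit 22 = 1  t=1,i=1
  #.#.# -> .   bit 21 = 0  t=1,i=12
  #.#.. -> #   bit 20 = 1  t=0,i=12
  #..## -> #   bit 19 = 1  t=0,i=14
  #..#. -> #   bit 18 = 1  t=0,i=1
  #...# -> #   bit 17 = 1  t=3,i=4
  #.... -> .   bit 16 = 0  t=1,i=4
  .#### -> .   bit 15 = 0  t=0,i=5
  .###. -> #   bit 14 = 1  t=2,i=2
  .##.# -> #   bit 13 = 1  t=1,i=10
  .##.. -> #   bit 12 = 1  t=0,i=16
  .#.## -> .   bit 11 = 0  t=0,i=3
  .#.#. -> .   bit 10 = 0  t=0,i=11
  .#..# -> .   bit 9 = 0  t=0,i=13
  .#... -> .   bit 8 = 0  t=3,i=3
  ..### -> .   bit 7 = 0  t=2,i=1
  ..##. -> .   bit 6 = 0  t=0,i=15
  ..#.# -> #   bit 5 = 1  t=0,i=2
  ..#.. -> .   bit 4 = 0  t=3,i=2
  ...## -> .   bit 3 = 0  t=2,i=0
  ...#. -> #   bit 2 = 1  t=1,i=6
  ....# -> #   bit 1 = 1  t=1,i=5
  ..... -> .   bit 0 = 0  t=2,i=14
  bits 10010101010111100111000000100110 = 2505994278

2505994278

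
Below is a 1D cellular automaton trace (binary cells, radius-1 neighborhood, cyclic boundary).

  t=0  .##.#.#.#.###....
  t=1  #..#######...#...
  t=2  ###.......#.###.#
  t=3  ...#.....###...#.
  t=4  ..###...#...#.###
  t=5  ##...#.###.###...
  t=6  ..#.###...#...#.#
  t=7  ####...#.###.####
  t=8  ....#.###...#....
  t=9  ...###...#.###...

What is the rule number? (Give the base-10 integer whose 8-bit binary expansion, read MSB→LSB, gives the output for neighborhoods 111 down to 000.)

54

  nb ###: next=.  (t=0,i=11, bit7=0)
  nb ##.: next=.  (t=0,i=2, bit6=0)
  nb #.#: next=#  (t=0,i=3, bit5=1)
  nb #..: next=#  (t=0,i=13, bit4=1)
  nb .##: next=.  (t=0,i=1, bit3=0)
  nb .#.: next=#  (t=0,i=4, bit2=1)
  nb ..#: next=#  (t=0,i=0, bit1=1)
  nb ...: next=.  (t=0,i=14, bit0=0)
  bits 00110110 = 54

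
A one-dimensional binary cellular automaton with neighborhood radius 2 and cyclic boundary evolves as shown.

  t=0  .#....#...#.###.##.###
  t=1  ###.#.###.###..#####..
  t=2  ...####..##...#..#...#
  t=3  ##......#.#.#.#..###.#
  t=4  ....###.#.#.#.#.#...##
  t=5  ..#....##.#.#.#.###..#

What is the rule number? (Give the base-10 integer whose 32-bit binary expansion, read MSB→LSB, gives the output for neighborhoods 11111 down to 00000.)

2365208883

  #####|#  b31=1 t=1,i=17
  ####.|.  b30=0 t=1,i=18
  ###.#|.  b29=0 t=0,i=14
  ###..|.  b28=0 t=1,i=12
  ##.##|#  b27=1 t=0,i=15
  ##.#.|#  b26=1 t=0,i=0
  ##..#|.  b25=0 t=1,i=13
  ##...|.  b24=0 t=2,i=11
  #.###|#  b23=1 t=0,i=12
  #.##.|#  b22=1 t=0,i=16
  #.#.#|#  b21=1 t=1,i=4
  #.#..|#  b20=1 t=0,i=1
  #..##|#  b19=1 t=1,i=14
  #..#.|.  b18=0 t=2,i=16
  #...#|#  b17=1 t=0,i=8
  #....|.  b16=0 t=0,i=3
  .####|.  b15=0 t=1,i=16
  .###.|.  b14=0 t=0,i=13
  .##.#|#  b13=1 t=0,i=17
  .##..|#  b12=1 t=2,i=10
  .#.##|#  b11=1 t=0,i=11
  .#.#.|.  b10=0 t=3,i=9
  .#..#|.  b9=0 t=2,i=15
  .#...|#  b8=1 t=0,i=2
  ..###|.  b7=0 t=1,i=0
  ..##.|.  b6=0 t=2,i=9
  ..#.#|#  b5=1 t=0,i=10
  ..#..|#  b4=1 t=0,i=6
  ...##|.  b3=0 t=2,i=2
  ...#.|.  b2=0 t=0,i=5
  ....#|#  b1=1 t=0,i=4
  .....|#  b0=1 t=3,i=4
  bits 10001100111110100011100100110011 = 2365208883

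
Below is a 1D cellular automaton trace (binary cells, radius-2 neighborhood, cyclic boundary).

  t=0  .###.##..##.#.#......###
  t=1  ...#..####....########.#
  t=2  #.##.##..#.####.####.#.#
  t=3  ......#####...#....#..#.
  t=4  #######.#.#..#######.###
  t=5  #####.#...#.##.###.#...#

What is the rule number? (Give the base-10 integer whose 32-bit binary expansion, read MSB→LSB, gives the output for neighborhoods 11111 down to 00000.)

  [31] ##### => #  t=1,i=16
  [30] ####. => .  t=1,i=8
  [29] ###.# => #  t=0,i=3
  [28] ###.. => #  t=1,i=9
  [27] ##.## => .  t=0,i=0
  [26] ##.#. => .  t=0,i=11
  [25] ##..# => #  t=0,i=7
  [24] ##... => .  t=1,i=10
  [23] #.### => .  t=0,i=1
  [22] #.##. => .  t=0,i=5
  [21] #.#.# => .  t=0,i=12
  [20] #.#.. => #  t=0,i=14
  [19] #..## => #  t=0,i=8
  [18] #..#. => #  t=2,i=8
  [17] #...# => .  t=1,i=1
  [16] #.... => #  t=0,i=16
  [15] .#### => .  t=1,i=7
  [14] .###. => .  t=0,i=2
  [13] .##.# => .  t=0,i=10
  [12] .##.. => #  t=0,i=6
  [11] .#.## => #  t=2,i=10
  [10] .#.#. => .  t=0,i=13
  [9] .#..# => .  t=1,i=4
  [8] .#... => #  t=0,i=15
  [7] ..### => #  t=0,i=21
  [6] ..##. => #  t=0,i=9
  [5] ..#.# => #  t=2,i=9
  [4] ..#.. => #  t=1,i=3
  [3] ...## => #  t=0,i=20
  [2] ...#. => #  t=1,i=2
  [1] ....# => #  t=0,i=19
  [0] ..... => #  t=0,i=17
  bits 10110010000111010001100111111111 = 2988251647

2988251647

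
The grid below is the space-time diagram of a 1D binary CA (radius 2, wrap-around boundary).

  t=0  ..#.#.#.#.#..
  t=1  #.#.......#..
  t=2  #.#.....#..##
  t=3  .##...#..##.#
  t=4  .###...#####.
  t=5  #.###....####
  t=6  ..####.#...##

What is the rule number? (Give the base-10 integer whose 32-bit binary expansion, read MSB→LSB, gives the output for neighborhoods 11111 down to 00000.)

  nb #####: next=#  (t=4,i=9, bit31=1)
  nb ####.: next=#  (t=4,i=10, bit30=1)
  nb ###.#: next=.  (t=2,i=0, bit29=0)
  nb ###..: next=#  (t=4,i=3, bit28=1)
  nb ##.##: next=.  (t=5,i=1, bit27=0)
  nb ##.#.: next=#  (t=2,i=1, bit26=1)
  nb ##..#: next=#  (t=4,i=12, bit25=1)
  nb ##...: next=#  (t=3,i=3, bit24=1)
  nb #.###: next=#  (t=5,i=2, bit23=1)
  nb #.##.: next=#  (t=3,i=1, bit22=1)
  nb #.#.#: next=.  (t=0,i=4, bit21=0)
  nb #.#..: next=#  (t=0,i=10, bit20=1)
  nb #..##: next=#  (t=2,i=10, bit19=1)
  nb #..#.: next=#  (t=1,i=12, bit18=1)
  nb #...#: next=.  (t=3,i=4, bit17=0)
  nb #....: next=.  (t=0,i=12, bit16=0)
  nb .####: next=.  (t=4,i=8, bit15=0)
  nb .###.: next=#  (t=2,i=12, bit14=1)
  nb .##.#: next=#  (t=3,i=10, bit13=1)
  nb .##..: next=#  (t=3,i=2, bit12=1)
  nb .#.##: next=.  (t=3,i=0, bit11=0)
  nb .#.#.: next=.  (t=0,i=3, bit10=0)
  nb .#..#: next=#  (t=1,i=11, bit9=1)
  nb .#...: next=.  (t=0,i=11, bit8=0)
  nb ..###: next=.  (t=2,i=11, bit7=0)
  nb ..##.: next=#  (t=3,i=9, bit6=1)
  nb ..#.#: next=#  (t=0,i=2, bit5=1)
  nb ..#..: next=.  (t=1,i=10, bit4=0)
  nb ...##: next=.  (t=4,i=6, bit3=0)
  nb ...#.: next=.  (t=0,i=1, bit2=0)
  nb ....#: next=#  (t=0,i=0, bit1=1)
  nb .....: next=.  (t=1,i=5, bit0=0)
  bits 11010111110111000111001001100010 = 3621548642

3621548642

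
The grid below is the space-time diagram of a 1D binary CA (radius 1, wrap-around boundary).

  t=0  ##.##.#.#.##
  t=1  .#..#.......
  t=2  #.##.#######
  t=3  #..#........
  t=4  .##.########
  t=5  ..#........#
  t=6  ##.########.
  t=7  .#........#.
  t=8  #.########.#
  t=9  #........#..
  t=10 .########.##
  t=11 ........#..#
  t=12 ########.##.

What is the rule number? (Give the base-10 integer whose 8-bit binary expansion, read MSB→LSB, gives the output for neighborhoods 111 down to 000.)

83

  nb ###: next=.  (t=0,i=0, bit7=0)
  nb ##.: next=#  (t=0,i=1, bit6=1)
  nb #.#: next=.  (t=0,i=2, bit5=0)
  nb #..: next=#  (t=1,i=2, bit4=1)
  nb .##: next=.  (t=0,i=3, bit3=0)
  nb .#.: next=.  (t=0,i=6, bit2=0)
  nb ..#: next=#  (t=1,i=0, bit1=1)
  nb ...: next=#  (t=1,i=6, bit0=1)
  bits 01010011 = 83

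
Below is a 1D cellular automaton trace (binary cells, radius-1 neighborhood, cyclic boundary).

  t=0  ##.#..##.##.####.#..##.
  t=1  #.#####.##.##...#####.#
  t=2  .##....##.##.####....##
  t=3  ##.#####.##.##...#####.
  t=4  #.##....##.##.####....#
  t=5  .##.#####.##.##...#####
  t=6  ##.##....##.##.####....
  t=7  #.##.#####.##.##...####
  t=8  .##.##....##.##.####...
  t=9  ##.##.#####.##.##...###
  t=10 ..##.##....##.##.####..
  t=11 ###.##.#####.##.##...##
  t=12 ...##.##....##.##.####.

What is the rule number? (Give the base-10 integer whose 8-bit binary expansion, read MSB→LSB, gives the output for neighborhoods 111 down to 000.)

  [7] ### => .  t=0,i=13
  [6] ##. => .  t=0,i=1
  [5] #.# => #  t=0,i=2
  [4] #.. => #  t=0,i=4
  [3] .## => #  t=0,i=0
  [2] .#. => #  t=0,i=3
  [1] ..# => #  t=0,i=5
  [0] ... => #  t=1,i=14
  bits 00111111 = 63

63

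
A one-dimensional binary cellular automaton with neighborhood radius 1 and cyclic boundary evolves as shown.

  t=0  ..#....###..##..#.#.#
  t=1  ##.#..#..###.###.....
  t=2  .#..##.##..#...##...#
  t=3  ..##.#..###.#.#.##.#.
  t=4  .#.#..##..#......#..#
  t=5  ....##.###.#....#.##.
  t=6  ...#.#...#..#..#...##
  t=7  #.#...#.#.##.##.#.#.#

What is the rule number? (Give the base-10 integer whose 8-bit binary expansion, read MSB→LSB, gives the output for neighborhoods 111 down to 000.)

82

  ###|.  b7=0 t=0,i=8
  ##.|#  b6=1 t=0,i=9
  #.#|.  b5=0 t=0,i=17
  #..|#  b4=1 t=0,i=0
  .##|.  b3=0 t=0,i=7
  .#.|.  b2=0 t=0,i=2
  ..#|#  b1=1 t=0,i=1
  ...|.  b0=0 t=0,i=4
  bits 01010010 = 82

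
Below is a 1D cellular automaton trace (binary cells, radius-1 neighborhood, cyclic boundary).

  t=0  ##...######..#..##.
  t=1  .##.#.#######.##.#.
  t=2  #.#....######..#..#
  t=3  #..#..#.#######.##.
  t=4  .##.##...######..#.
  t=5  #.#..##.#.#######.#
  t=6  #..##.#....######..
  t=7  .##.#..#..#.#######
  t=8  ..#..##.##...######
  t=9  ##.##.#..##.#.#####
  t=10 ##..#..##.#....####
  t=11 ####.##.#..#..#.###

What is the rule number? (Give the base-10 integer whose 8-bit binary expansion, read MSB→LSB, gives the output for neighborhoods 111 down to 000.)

210

  ###|#  b7=1 t=0,i=6
  ##.|#  b6=1 t=0,i=1
  #.#|.  b5=0 t=0,i=18
  #..|#  b4=1 t=0,i=2
  .##|.  b3=0 t=0,i=0
  .#.|.  b2=0 t=0,i=13
  ..#|#  b1=1 t=0,i=4
  ...|.  b0=0 t=0,i=3
  bits 11010010 = 210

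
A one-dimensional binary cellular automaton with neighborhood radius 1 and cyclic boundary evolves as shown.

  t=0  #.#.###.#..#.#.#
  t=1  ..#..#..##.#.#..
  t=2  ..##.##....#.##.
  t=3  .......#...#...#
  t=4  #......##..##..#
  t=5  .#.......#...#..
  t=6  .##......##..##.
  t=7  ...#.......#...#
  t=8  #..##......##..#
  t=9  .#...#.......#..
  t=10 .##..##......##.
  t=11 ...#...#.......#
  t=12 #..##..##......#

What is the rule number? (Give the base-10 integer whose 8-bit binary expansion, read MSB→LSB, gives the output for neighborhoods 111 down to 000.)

  ###|#  b7=1 t=0,i=5
  ##.|.  b6=0 t=0,i=0
  #.#|.  b5=0 t=0,i=1
  #..|#  b4=1 t=0,i=9
  .##|.  b3=0 t=0,i=4
  .#.|#  b2=1 t=0,i=2
  ..#|.  b1=0 t=0,i=10
  ...|.  b0=0 t=1,i=0
  bits 10010100 = 148

148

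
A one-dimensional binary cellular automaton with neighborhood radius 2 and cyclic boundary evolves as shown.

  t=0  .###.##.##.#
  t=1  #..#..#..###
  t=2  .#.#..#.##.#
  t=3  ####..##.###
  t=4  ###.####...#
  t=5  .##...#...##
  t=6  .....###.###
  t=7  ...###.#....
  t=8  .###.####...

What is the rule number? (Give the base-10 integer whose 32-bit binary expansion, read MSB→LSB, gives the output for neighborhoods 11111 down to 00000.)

  [31] ##### => #  t=3,i=0
  [30] ####. => #  t=1,i=11
  [29] ###.# => #  t=0,i=3
  [28] ###.. => .  t=1,i=0
  [27] ##.## => .  t=0,i=4
  [26] ##.#. => #  t=0,i=10
  [25] ##..# => #  t=1,i=1
  [24] ##... => .  t=4,i=8
  [23] #.### => .  t=0,i=1
  [22] #.##. => .  t=0,i=5
  [21] #.#.# => #  t=0,i=11
  [20] #.#.. => #  t=2,i=3
  [19] #..## => #  t=1,i=8
  [18] #..#. => .  t=1,i=2
  [17] #...# => .  t=4,i=9
  [16] #.... => .  t=6,i=1
  [15] .#### => .  t=1,i=10
  [14] .###. => .  t=0,i=2
  [13] .##.# => #  t=0,i=6
  [12] .##.. => .  t=5,i=2
  [11] .#.## => #  t=0,i=0
  [10] .#.#. => #  t=2,i=0
  [9] .#..# => .  t=1,i=4
  [8] .#... => #  t=5,i=7
  [7] ..### => #  t=1,i=9
  [6] ..##. => #  t=3,i=6
  [5] ..#.# => #  t=2,i=6
  [4] ..#.. => #  t=1,i=3
  [3] ...## => #  t=4,i=10
  [2] ...#. => #  t=5,i=5
  [1] ....# => #  t=6,i=3
  [0] ..... => .  t=6,i=2
  bits 11100110001110000010110111111110 = 3862441470

3862441470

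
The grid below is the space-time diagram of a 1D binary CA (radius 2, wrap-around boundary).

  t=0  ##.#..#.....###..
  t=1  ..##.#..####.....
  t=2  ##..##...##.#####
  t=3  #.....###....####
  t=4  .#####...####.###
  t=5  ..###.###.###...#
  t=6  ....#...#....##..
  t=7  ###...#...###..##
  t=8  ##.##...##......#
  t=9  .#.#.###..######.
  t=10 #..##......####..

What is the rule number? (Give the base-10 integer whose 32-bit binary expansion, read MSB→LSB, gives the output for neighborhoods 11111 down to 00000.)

  [31] ##### => #  t=2,i=14
  [30] ####. => #  t=1,i=10
  [29] ###.# => #  t=4,i=12
  [28] ###.. => .  t=0,i=14
  [27] ##.## => .  t=2,i=11
  [26] ##.#. => #  t=0,i=2
  [25] ##..# => .  t=0,i=15
  [24] ##... => #  t=1,i=12
  [23] #.### => .  t=2,i=12
  [22] #.##. => #  t=8,i=3
  [21] #.#.# => #  t=9,i=3
  [20] #.#.. => #  t=0,i=3
  [19] #..## => .  t=0,i=16
  [18] #..#. => #  t=0,i=5
  [17] #...# => #  t=2,i=7
  [16] #.... => #  t=0,i=8
  [15] .#### => #  t=1,i=9
  [14] .###. => .  t=0,i=13
  [13] .##.# => .  t=0,i=1
  [12] .##.. => .  t=2,i=5
  [11] .#.## => #  t=9,i=4
  [10] .#.#. => .  t=9,i=2
  [9] .#..# => .  t=0,i=4
  [8] .#... => .  t=0,i=7
  [7] ..### => .  t=0,i=12
  [6] ..##. => .  t=0,i=0
  [5] ..#.# => .  t=9,i=1
  [4] ..#.. => .  t=0,i=6
  [3] ...## => #  t=0,i=11
  [2] ...#. => .  t=5,i=15
  [1] ....# => #  t=0,i=10
  [0] ..... => #  t=0,i=9
  bits 11100101011101111000100000001011 = 3849816075

3849816075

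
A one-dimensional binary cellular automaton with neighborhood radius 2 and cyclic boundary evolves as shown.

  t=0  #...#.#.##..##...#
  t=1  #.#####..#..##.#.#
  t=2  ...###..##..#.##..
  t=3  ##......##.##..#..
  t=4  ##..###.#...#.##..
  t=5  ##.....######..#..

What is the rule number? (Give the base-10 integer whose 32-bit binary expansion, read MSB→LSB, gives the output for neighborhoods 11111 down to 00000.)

  [31] ##### => #  t=1,i=4
  [30] ####. => #  t=1,i=5
  [29] ###.# => .  t=4,i=6
  [28] ###.. => .  t=1,i=6
  [27] ##.## => .  t=1,i=1
  [26] ##.#. => #  t=1,i=14
  [25] ##..# => .  t=0,i=10
  [24] ##... => .  t=0,i=1
  [23] #.### => .  t=1,i=2
  [22] #.##. => .  t=0,i=8
  [21] #.#.# => #  t=0,i=6
  [20] #.#.. => #  t=4,i=8
  [19] #..## => .  t=0,i=11
  [18] #..#. => #  t=1,i=8
  [17] #...# => #  t=0,i=2
  [16] #.... => .  t=2,i=17
  [15] .#### => #  t=1,i=3
  [14] .###. => .  t=2,i=4
  [13] .##.# => .  t=1,i=0
  [12] .##.. => #  t=0,i=0
  [11] .#.## => .  t=0,i=7
  [10] .#.#. => #  t=0,i=5
  [9] .#..# => .  t=1,i=10
  [8] .#... => #  t=4,i=9
  [7] ..### => .  t=2,i=3
  [6] ..##. => #  t=0,i=12
  [5] ..#.# => #  t=0,i=4
  [4] ..#.. => #  t=1,i=9
  [3] ...## => .  t=0,i=16
  [2] ...#. => #  t=0,i=3
  [1] ....# => #  t=2,i=1
  [0] ..... => #  t=2,i=0
  bits 11000100001101101001010101110111 = 3291911543

3291911543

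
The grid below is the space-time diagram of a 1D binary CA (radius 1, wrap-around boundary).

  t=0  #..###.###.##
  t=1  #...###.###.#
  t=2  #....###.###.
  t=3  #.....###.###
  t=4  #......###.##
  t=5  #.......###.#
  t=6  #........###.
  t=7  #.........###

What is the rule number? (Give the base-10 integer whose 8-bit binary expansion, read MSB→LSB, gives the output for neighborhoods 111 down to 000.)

  ### -> #   bit 7 = 1  t=0,i=4
  ##. -> #   bit 6 = 1  t=0,i=0
  #.# -> #   bit 5 = 1  t=0,i=6
  #.. -> .   bit 4 = 0  t=0,i=1
  .## -> .   bit 3 = 0  t=0,i=3
  .#. -> #   bit 2 = 1  t=2,i=0
  ..# -> .   bit 1 = 0  t=0,i=2
  ... -> .   bit 0 = 0  t=1,i=2
  bits 11100100 = 228

228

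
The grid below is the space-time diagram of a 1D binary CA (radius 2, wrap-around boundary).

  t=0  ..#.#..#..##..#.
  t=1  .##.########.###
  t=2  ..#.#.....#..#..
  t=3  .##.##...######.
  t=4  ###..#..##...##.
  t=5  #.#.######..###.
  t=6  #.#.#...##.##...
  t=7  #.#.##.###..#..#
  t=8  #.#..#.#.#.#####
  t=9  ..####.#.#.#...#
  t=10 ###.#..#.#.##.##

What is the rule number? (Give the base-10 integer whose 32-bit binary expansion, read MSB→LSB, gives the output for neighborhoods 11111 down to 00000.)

1354511356

  ##### -> .   bit 31 = 0  t=1,i=6
  ####. -> #   bit 30 = 1  t=1,i=10
  ###.# -> .   bit 29 = 0  t=1,i=11
  ###.. -> #   bit 28 = 1  t=3,i=14
  ##.## -> .   bit 27 = 0  t=1,i=0
  ##.#. -> .   bit 26 = 0  t=5,i=15
  ##..# -> .   bit 25 = 0  t=0,i=12
  ##... -> .   bit 24 = 0  t=3,i=6
  #.### -> #   bit 23 = 1  t=1,i=4
  #.##. -> .   bit 22 = 0  t=1,i=1
  #.#.# -> #   bit 21 = 1  t=5,i=0
  #.#.. -> #   bit 20 = 1  t=0,i=4
  #..## -> #   bit 19 = 1  t=0,i=9
  #..#. -> #   bit 18 = 1  t=0,i=6
  #...# -> .   bit 17 = 0  t=0,i=0
  #.... -> .   bit 16 = 0  t=2,i=6
  .#### -> .   bit 15 = 0  t=1,i=5
  .###. -> .   bit 14 = 0  t=1,i=14
  .##.# -> #   bit 13 = 1  t=1,i=2
  .##.. -> #   bit 12 = 1  t=0,i=11
  .#.## -> .   bit 11 = 0  t=5,i=3
  .#.#. -> .   bit 10 = 0  t=0,i=3
  .#..# -> #   bit 9 = 1  t=0,i=5
  .#... -> #   bit 8 = 1  t=0,i=15
  ..### -> #   bit 7 = 1  t=3,i=9
  ..##. -> #   bit 6 = 1  t=0,i=10
  ..#.# -> #   bit 5 = 1  t=0,i=2
  ..#.. -> #   bit 4 = 1  t=0,i=7
  ...## -> #   bit 3 = 1  t=3,i=8
  ...#. -> #   bit 2 = 1  t=0,i=1
  ....# -> .   bit 1 = 0  t=2,i=0
  ..... -> .   bit 0 = 0  t=2,i=7
  bits 01010000101111000011001111111100 = 1354511356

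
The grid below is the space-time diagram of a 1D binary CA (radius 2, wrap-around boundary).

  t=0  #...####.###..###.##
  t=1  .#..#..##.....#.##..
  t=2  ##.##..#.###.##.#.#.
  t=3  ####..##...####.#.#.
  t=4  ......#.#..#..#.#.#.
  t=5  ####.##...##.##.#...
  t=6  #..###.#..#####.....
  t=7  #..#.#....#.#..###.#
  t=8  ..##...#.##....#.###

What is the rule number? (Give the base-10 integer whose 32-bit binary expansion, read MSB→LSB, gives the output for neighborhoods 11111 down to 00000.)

  ##### -> #   bit 31 = 1  t=6,i=12
  ####. -> .   bit 30 = 0  t=0,i=6
  ###.# -> #   bit 29 = 1  t=0,i=7
  ###.. -> .   bit 28 = 0  t=0,i=0
  ##.## -> #   bit 27 = 1  t=0,i=8
  ##.#. -> .   bit 26 = 0  t=2,i=15
  ##..# -> .   bit 25 = 0  t=0,i=12
  ##... -> #   bit 24 = 1  t=0,i=1
  #.### -> .   bit 23 = 0  t=0,i=9
  #.##. -> #   bit 22 = 1  t=1,i=16
  #.#.# -> #   bit 21 = 1  t=2,i=16
  #.#.. -> .   bit 20 = 0  t=4,i=8
  #..## -> .   bit 19 = 0  t=0,i=13
  #..#. -> #   bit 18 = 1  t=1,i=3
  #...# -> .   bit 17 = 0  t=0,i=2
  #.... -> #   bit 16 = 1  t=1,i=10
  .#### -> .   bit 15 = 0  t=0,i=5
  .###. -> .   bit 14 = 0  t=0,i=10
  .##.# -> #   bit 13 = 1  t=2,i=1
  .##.. -> .   bit 12 = 0  t=1,i=8
  .#.## -> .   bit 11 = 0  t=1,i=15
  .#.#. -> .   bit 10 = 0  t=2,i=17
  .#..# -> .   bit 9 = 0  t=1,i=2
  .#... -> .   bit 8 = 0  t=4,i=19
  ..### -> #   bit 7 = 1  t=0,i=4
  ..##. -> #   bit 6 = 1  t=1,i=7
  ..#.# -> #   bit 5 = 1  t=1,i=14
  ..#.. -> #   bit 4 = 1  t=1,i=1
  ...## -> .   bit 3 = 0  t=0,i=3
  ...#. -> #   bit 2 = 1  t=1,i=0
  ....# -> .   bit 1 = 0  t=1,i=12
  ..... -> #   bit 0 = 1  t=1,i=11
  bits 10101001011001010010000011110101 = 2841977077

2841977077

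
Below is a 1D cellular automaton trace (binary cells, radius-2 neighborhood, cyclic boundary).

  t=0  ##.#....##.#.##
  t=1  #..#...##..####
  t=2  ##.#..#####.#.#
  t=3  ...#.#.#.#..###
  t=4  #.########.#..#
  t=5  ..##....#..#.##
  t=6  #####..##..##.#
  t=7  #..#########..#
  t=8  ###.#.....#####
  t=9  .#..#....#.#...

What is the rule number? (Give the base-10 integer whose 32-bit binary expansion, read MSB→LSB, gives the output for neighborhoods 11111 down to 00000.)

1404607612

  ##### -> .   bit 31 = 0  t=1,i=13
  ####. -> #   bit 30 = 1  t=0,i=0
  ###.# -> .   bit 29 = 0  t=0,i=1
  ###.. -> #   bit 28 = 1  t=1,i=0
  ##.## -> .   bit 27 = 0  t=4,i=1
  ##.#. -> .   bit 26 = 0  t=0,i=2
  ##..# -> #   bit 25 = 1  t=1,i=1
  ##... -> #   bit 24 = 1  t=3,i=0
  #.### -> #   bit 23 = 1  t=0,i=13
  #.##. -> .   bit 22 = 0  t=5,i=13
  #.#.# -> #   bit 21 = 1  t=0,i=11
  #.#.. -> #   bit 20 = 1  t=0,i=3
  #..## -> #   bit 19 = 1  t=1,i=10
  #..#. -> .   bit 18 = 0  t=1,i=2
  #...# -> .   bit 17 = 0  t=1,i=5
  #.... -> .   bit 16 = 0  t=0,i=5
  .#### -> #   bit 15 = 1  t=0,i=14
  .###. -> .   bit 14 = 0  t=2,i=0
  .##.# -> .   bit 13 = 0  t=0,i=9
  .##.. -> #   bit 12 = 1  t=1,i=8
  .#.## -> #   bit 11 = 1  t=0,i=12
  .#.#. -> #   bit 10 = 1  t=3,i=4
  .#..# -> .   bit 9 = 0  t=2,i=4
  .#... -> .   bit 8 = 0  t=0,i=4
  ..### -> .   bit 7 = 0  t=1,i=11
  ..##. -> #   bit 6 = 1  t=0,i=8
  ..#.# -> #   bit 5 = 1  t=3,i=3
  ..#.. -> #   bit 4 = 1  t=1,i=3
  ...## -> #   bit 3 = 1  t=0,i=7
  ...#. -> #   bit 2 = 1  t=3,i=2
  ....# -> .   bit 1 = 0  t=0,i=6
  ..... -> .   bit 0 = 0  t=8,i=7
  bits 01010011101110001001110001111100 = 1404607612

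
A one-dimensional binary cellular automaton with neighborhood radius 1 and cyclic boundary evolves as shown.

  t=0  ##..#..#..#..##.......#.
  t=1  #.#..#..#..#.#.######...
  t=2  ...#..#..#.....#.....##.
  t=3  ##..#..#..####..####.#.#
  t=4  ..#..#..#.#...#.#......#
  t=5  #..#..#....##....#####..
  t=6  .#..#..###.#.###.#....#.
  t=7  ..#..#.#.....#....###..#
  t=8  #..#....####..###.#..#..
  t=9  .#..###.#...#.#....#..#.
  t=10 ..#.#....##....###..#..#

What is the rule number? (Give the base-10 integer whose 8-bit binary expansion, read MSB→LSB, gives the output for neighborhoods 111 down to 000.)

  ### -> .   bit 7 = 0  t=1,i=16
  ##. -> .   bit 6 = 0  t=0,i=1
  #.# -> .   bit 5 = 0  t=0,i=23
  #.. -> #   bit 4 = 1  t=0,i=2
  .## -> #   bit 3 = 1  t=0,i=0
  .#. -> .   bit 2 = 0  t=0,i=4
  ..# -> .   bit 1 = 0  t=0,i=3
  ... -> #   bit 0 = 1  t=0,i=16
  bits 00011001 = 25

25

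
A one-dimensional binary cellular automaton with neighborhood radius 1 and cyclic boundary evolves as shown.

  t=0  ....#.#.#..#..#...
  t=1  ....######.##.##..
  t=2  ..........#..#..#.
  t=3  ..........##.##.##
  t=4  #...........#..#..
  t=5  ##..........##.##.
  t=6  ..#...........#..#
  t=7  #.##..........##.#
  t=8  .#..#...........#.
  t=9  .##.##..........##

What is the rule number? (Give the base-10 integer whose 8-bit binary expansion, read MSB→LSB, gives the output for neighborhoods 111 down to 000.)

52

  nb ###: next=.  (t=1,i=5, bit7=0)
  nb ##.: next=.  (t=1,i=9, bit6=0)
  nb #.#: next=#  (t=0,i=5, bit5=1)
  nb #..: next=#  (t=0,i=9, bit4=1)
  nb .##: next=.  (t=1,i=4, bit3=0)
  nb .#.: next=#  (t=0,i=4, bit2=1)
  nb ..#: next=.  (t=0,i=3, bit1=0)
  nb ...: next=.  (t=0,i=0, bit0=0)
  bits 00110100 = 52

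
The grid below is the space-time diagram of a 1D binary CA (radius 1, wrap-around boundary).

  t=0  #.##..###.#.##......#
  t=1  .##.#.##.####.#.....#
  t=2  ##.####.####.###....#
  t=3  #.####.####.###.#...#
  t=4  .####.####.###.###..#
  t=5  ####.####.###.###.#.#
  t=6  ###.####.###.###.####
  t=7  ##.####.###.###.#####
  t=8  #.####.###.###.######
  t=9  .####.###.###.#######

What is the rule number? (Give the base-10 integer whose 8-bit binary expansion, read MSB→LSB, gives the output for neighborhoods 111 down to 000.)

188

  [7] ### => #  t=0,i=7
  [6] ##. => .  t=0,i=0
  [5] #.# => #  t=0,i=1
  [4] #.. => #  t=0,i=4
  [3] .## => #  t=0,i=2
  [2] .#. => #  t=0,i=10
  [1] ..# => .  t=0,i=5
  [0] ... => .  t=0,i=15
  bits 10111100 = 188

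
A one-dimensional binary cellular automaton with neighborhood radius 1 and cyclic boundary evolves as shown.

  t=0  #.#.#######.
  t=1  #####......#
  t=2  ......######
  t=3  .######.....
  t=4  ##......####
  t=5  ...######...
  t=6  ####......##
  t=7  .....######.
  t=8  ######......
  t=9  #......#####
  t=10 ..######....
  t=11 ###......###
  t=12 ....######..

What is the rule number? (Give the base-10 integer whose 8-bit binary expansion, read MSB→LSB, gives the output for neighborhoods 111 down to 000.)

  [7] ### => .  t=0,i=5
  [6] ##. => .  t=0,i=10
  [5] #.# => #  t=0,i=1
  [4] #.. => .  t=1,i=5
  [3] .## => #  t=0,i=4
  [2] .#. => #  t=0,i=0
  [1] ..# => #  t=1,i=10
  [0] ... => #  t=1,i=6
  bits 00101111 = 47

47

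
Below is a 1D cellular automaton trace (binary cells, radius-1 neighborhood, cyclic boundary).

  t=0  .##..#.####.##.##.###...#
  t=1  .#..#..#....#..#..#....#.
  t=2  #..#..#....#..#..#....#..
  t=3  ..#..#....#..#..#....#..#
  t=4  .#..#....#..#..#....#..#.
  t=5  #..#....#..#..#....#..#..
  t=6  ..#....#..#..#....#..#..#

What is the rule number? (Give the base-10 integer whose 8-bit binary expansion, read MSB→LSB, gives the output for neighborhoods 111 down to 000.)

10

  nb ###: next=.  (t=0,i=8, bit7=0)
  nb ##.: next=.  (t=0,i=2, bit6=0)
  nb #.#: next=.  (t=0,i=0, bit5=0)
  nb #..: next=.  (t=0,i=3, bit4=0)
  nb .##: next=#  (t=0,i=1, bit3=1)
  nb .#.: next=.  (t=0,i=5, bit2=0)
  nb ..#: next=#  (t=0,i=4, bit1=1)
  nb ...: next=.  (t=0,i=22, bit0=0)
  bits 00001010 = 10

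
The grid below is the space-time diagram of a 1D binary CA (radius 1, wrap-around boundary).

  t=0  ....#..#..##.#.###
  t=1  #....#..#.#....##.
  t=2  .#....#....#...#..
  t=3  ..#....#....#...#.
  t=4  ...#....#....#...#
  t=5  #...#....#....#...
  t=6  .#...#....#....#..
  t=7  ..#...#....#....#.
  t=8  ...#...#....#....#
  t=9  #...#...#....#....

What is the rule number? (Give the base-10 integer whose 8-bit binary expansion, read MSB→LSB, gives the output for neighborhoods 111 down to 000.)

152

  ###|#  b7=1 t=0,i=16
  ##.|.  b6=0 t=0,i=11
  #.#|.  b5=0 t=0,i=12
  #..|#  b4=1 t=0,i=0
  .##|#  b3=1 t=0,i=10
  .#.|.  b2=0 t=0,i=4
  ..#|.  b1=0 t=0,i=3
  ...|.  b0=0 t=0,i=1
  bits 10011000 = 152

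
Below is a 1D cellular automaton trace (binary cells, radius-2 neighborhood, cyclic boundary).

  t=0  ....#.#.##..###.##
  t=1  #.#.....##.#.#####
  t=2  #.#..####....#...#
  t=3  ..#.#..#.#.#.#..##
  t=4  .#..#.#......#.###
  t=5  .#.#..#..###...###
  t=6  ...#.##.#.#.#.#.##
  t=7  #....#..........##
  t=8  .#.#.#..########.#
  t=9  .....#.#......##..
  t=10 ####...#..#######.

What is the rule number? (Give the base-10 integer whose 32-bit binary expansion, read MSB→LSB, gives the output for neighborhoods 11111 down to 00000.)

  ##### -> .   bit 31 = 0  t=1,i=15
  ####. -> #   bit 30 = 1  t=1,i=17
  ###.# -> #   bit 29 = 1  t=0,i=14
  ###.. -> .   bit 28 = 0  t=2,i=8
  ##.## -> #   bit 27 = 1  t=0,i=15
  ##.#. -> .   bit 26 = 0  t=1,i=1
  ##..# -> .   bit 25 = 0  t=0,i=10
  ##... -> #   bit 24 = 1  t=0,i=0
  #.### -> #   bit 23 = 1  t=1,i=13
  #.##. -> #   bit 22 = 1  t=0,i=8
  #.#.# -> .   bit 21 = 0  t=0,i=6
  #.#.. -> #   bit 20 = 1  t=1,i=2
  #..## -> #   bit 19 = 1  t=0,i=11
  #..#. -> #   bit 18 = 1  t=3,i=1
  #...# -> .   bit 17 = 0  t=2,i=15
  #.... -> .   bit 16 = 0  t=0,i=1
  .#### -> .   bit 15 = 0  t=1,i=14
  .###. -> #   bit 14 = 1  t=0,i=13
  .##.# -> .   bit 13 = 0  t=1,i=9
  .##.. -> #   bit 12 = 1  t=0,i=9
  .#.## -> .   bit 11 = 0  t=0,i=7
  .#.#. -> .   bit 10 = 0  t=0,i=5
  .#..# -> .   bit 9 = 0  t=2,i=3
  .#... -> .   bit 8 = 0  t=1,i=3
  ..### -> .   bit 7 = 0  t=0,i=12
  ..##. -> #   bit 6 = 1  t=1,i=8
  ..#.# -> .   bit 5 = 0  t=0,i=4
  ..#.. -> #   bit 4 = 1  t=2,i=13
  ...## -> #   bit 3 = 1  t=1,i=7
  ...#. -> .   bit 2 = 0  t=0,i=3
  ....# -> #   bit 1 = 1  t=0,i=2
  ..... -> #   bit 0 = 1  t=1,i=5
  bits 01101001110111000101000001011011 = 1776046171

1776046171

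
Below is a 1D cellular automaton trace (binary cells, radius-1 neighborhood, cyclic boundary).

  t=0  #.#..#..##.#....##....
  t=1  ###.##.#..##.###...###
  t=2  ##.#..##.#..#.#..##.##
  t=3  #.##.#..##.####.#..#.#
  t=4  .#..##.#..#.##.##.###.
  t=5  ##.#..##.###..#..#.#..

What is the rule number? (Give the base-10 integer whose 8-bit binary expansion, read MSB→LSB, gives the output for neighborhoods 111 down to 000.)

167

  [7] ### => #  t=1,i=0
  [6] ##. => .  t=0,i=9
  [5] #.# => #  t=0,i=1
  [4] #.. => .  t=0,i=3
  [3] .## => .  t=0,i=8
  [2] .#. => #  t=0,i=0
  [1] ..# => #  t=0,i=4
  [0] ... => #  t=0,i=13
  bits 10100111 = 167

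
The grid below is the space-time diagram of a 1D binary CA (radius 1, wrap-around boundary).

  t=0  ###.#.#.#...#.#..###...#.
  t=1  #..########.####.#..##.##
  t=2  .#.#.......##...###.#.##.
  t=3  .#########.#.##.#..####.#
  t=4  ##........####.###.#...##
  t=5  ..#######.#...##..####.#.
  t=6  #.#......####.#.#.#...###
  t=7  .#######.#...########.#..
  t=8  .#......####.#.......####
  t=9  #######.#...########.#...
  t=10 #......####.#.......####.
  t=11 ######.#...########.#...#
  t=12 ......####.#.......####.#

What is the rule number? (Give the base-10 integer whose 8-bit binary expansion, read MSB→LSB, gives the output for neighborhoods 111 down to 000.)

  ### -> .   bit 7 = 0  t=0,i=1
  ##. -> .   bit 6 = 0  t=0,i=2
  #.# -> #   bit 5 = 1  t=0,i=3
  #.. -> #   bit 4 = 1  t=0,i=9
  .## -> #   bit 3 = 1  t=0,i=0
  .#. -> #   bit 2 = 1  t=0,i=4
  ..# -> .   bit 1 = 0  t=0,i=11
  ... -> #   bit 0 = 1  t=0,i=10
  bits 00111101 = 61

61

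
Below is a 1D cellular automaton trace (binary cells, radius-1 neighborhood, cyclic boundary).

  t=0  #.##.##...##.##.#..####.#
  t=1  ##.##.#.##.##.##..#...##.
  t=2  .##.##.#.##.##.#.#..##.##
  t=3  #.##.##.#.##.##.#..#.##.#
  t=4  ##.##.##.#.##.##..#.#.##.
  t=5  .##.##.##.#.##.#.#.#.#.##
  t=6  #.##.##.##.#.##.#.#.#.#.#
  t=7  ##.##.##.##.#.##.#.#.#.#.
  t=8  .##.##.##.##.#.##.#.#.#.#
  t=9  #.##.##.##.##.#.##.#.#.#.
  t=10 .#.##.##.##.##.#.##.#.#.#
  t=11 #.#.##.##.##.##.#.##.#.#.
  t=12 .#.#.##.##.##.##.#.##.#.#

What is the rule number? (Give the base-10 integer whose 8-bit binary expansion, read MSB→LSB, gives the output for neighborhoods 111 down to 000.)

  ### -> .   bit 7 = 0  t=0,i=20
  ##. -> #   bit 6 = 1  t=0,i=0
  #.# -> #   bit 5 = 1  t=0,i=1
  #.. -> .   bit 4 = 0  t=0,i=7
  .## -> .   bit 3 = 0  t=0,i=2
  .#. -> .   bit 2 = 0  t=0,i=16
  ..# -> #   bit 1 = 1  t=0,i=9
  ... -> #   bit 0 = 1  t=0,i=8
  bits 01100011 = 99

99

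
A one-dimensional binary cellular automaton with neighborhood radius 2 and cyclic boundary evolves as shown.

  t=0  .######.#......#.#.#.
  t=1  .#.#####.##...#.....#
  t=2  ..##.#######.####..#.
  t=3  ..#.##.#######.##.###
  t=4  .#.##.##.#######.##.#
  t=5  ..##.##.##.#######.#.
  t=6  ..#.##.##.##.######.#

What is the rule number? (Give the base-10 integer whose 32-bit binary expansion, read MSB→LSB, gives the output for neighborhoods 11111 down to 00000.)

4257553364

  [31] ##### => #  t=0,i=3
  [30] ####. => #  t=0,i=5
  [29] ###.# => #  t=0,i=6
  [28] ###.. => #  t=2,i=16
  [27] ##.## => #  t=1,i=8
  [26] ##.#. => #  t=0,i=7
  [25] ##..# => .  t=2,i=17
  [24] ##... => #  t=1,i=11
  [23] #.### => #  t=1,i=3
  [22] #.##. => #  t=1,i=9
  [21] #.#.# => .  t=0,i=17
  [20] #.#.. => .  t=0,i=8
  [19] #..## => .  t=0,i=0
  [18] #..#. => #  t=2,i=18
  [17] #...# => .  t=1,i=12
  [16] #.... => #  t=0,i=10
  [15] .#### => .  t=0,i=2
  [14] .###. => .  t=3,i=19
  [13] .##.# => .  t=2,i=3
  [12] .##.. => #  t=1,i=10
  [11] .#.## => #  t=1,i=2
  [10] .#.#. => .  t=0,i=16
  [9] .#..# => #  t=0,i=20
  [8] .#... => #  t=0,i=9
  [7] ..### => #  t=0,i=1
  [6] ..##. => #  t=2,i=2
  [5] ..#.# => .  t=0,i=15
  [4] ..#.. => #  t=1,i=14
  [3] ...## => .  t=2,i=1
  [2] ...#. => #  t=0,i=14
  [1] ....# => .  t=0,i=13
  [0] ..... => .  t=0,i=11
  bits 11111101110001010001101111010100 = 4257553364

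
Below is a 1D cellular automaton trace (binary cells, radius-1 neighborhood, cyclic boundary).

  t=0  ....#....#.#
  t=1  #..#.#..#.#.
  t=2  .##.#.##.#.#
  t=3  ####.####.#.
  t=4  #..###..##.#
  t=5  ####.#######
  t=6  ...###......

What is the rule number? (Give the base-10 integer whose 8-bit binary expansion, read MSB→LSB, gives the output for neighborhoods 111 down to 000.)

  [7] ### => .  t=3,i=1
  [6] ##. => #  t=2,i=2
  [5] #.# => #  t=0,i=10
  [4] #.. => #  t=0,i=0
  [3] .## => #  t=2,i=1
  [2] .#. => .  t=0,i=4
  [1] ..# => #  t=0,i=3
  [0] ... => .  t=0,i=1
  bits 01111010 = 122

122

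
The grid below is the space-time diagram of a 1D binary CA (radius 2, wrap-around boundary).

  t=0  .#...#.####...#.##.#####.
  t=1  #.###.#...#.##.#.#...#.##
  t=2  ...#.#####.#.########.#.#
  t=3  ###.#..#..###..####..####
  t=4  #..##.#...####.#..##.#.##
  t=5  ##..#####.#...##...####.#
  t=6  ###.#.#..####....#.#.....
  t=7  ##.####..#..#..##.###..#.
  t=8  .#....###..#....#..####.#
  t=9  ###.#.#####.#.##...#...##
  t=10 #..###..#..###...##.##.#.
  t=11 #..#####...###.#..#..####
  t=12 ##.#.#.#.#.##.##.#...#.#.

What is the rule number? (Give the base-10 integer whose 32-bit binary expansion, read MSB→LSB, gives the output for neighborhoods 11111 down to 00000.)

  #####|#  b31=1 t=0,i=21
  ####.|.  b30=0 t=0,i=9
  ###.#|.  b29=0 t=1,i=0
  ###..|#  b28=1 t=0,i=10
  ##.##|.  b27=0 t=0,i=18
  ##.#.|#  b26=1 t=1,i=5
  ##..#|#  b25=1 t=0,i=24
  ##...|.  b24=0 t=0,i=11
  #.###|.  b23=0 t=0,i=7
  #.##.|.  b22=0 t=0,i=16
  #.#.#|#  b21=1 t=1,i=15
  #.#..|#  b20=1 t=1,i=6
  #..##|.  b19=0 t=3,i=9
  #..#.|#  b18=1 t=0,i=0
  #...#|#  b17=1 t=0,i=3
  #....|.  b16=0 t=6,i=14
  .####|.  b15=0 t=0,i=8
  .###.|#  b14=1 t=1,i=3
  .##.#|#  b13=1 t=0,i=17
  .##..|.  b12=0 t=5,i=15
  .#.##|#  b11=1 t=0,i=6
  .#.#.|#  b10=1 t=1,i=16
  .#..#|.  b9=0 t=3,i=5
  .#...|#  b8=1 t=0,i=2
  ..###|#  b7=1 t=3,i=10
  ..##.|.  b6=0 t=4,i=3
  ..#.#|.  b5=0 t=0,i=5
  ..#..|.  b4=0 t=0,i=1
  ...##|.  b3=0 t=4,i=9
  ...#.|#  b2=1 t=0,i=4
  ....#|#  b1=1 t=6,i=15
  .....|.  b0=0 t=6,i=22
  bits 10010110001101100110110110000110 = 2520149382

2520149382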